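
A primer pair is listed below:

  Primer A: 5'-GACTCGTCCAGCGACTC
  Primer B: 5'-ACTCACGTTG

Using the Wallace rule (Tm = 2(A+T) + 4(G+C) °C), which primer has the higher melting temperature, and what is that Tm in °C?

Primer A, 56°C

Primer A: A+T=6, G+C=11 → Tm = 2(6)+4(11) = 56°C
Primer B: A+T=5, G+C=5 → Tm = 2(5)+4(5) = 30°C
56°C vs 30°C → primer A is higher.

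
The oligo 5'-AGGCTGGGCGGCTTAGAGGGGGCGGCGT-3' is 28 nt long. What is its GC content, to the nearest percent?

75%

Counting bases: T=4, G=16, C=5, A=3
G+C = 16 + 5 = 21 out of 28 bases
%GC = 21/28 × 100 = 75% ≈ 75%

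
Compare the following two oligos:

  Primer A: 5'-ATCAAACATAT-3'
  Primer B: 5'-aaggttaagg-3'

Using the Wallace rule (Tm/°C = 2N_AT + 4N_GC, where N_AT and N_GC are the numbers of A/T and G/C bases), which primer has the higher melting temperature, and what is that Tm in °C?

Primer B, 28°C

Primer A: A+T=9, G+C=2 → Tm = 2(9)+4(2) = 26°C
Primer B: A+T=6, G+C=4 → Tm = 2(6)+4(4) = 28°C
26°C vs 28°C → primer B is higher.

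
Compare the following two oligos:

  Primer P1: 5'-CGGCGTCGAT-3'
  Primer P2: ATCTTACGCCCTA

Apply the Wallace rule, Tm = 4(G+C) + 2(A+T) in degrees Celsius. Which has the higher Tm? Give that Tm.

Primer P2, 38°C

Primer P1: A+T=3, G+C=7 → Tm = 2(3)+4(7) = 34°C
Primer P2: A+T=7, G+C=6 → Tm = 2(7)+4(6) = 38°C
34°C vs 38°C → primer P2 is higher.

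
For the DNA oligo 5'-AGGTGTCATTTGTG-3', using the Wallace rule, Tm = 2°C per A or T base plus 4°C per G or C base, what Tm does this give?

40°C

Base counts: A=2, T=6, G=5, C=1
A+T = 8, G+C = 6
Tm = 2(8) + 4(6) = 16 + 24 = 40°C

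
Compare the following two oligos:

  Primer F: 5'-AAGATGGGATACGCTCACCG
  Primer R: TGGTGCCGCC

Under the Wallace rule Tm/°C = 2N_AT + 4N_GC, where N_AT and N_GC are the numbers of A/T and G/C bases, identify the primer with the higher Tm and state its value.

Primer F: A+T=9, G+C=11 → Tm = 2(9)+4(11) = 62°C
Primer R: A+T=2, G+C=8 → Tm = 2(2)+4(8) = 36°C
62°C vs 36°C → primer F is higher.

Primer F, 62°C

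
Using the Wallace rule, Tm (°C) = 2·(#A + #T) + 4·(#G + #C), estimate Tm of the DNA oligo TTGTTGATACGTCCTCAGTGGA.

Base counts: A=4, T=8, C=4, G=6
A+T = 12, G+C = 10
Tm = 2×12 + 4×10 = 64°C

64°C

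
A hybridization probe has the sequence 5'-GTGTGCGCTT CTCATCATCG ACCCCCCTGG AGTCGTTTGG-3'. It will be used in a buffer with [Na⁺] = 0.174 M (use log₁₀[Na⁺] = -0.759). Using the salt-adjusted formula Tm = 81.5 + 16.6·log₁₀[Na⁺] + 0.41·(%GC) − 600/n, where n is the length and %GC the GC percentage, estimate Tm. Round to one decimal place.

Length n = 40. Counting bases: T=12, G=11, C=13, A=4
G+C = 24, so %GC = 24/40 × 100 = 60%
Salt term: 16.6 × (-0.759) = -12.599
GC term: 0.41 × 60 = 24.6; length term: −600/40 = −15
Tm = 81.5 + (-12.599) + 24.6 − 15 = 78.501 → 78.5°C

78.5°C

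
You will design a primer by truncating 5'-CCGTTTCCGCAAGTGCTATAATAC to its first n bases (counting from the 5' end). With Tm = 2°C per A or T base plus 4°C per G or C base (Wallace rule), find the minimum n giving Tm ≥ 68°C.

First 23 bases: CCGTTTCCGCAAGTGCTATAATA → Tm = 66°C (< 68°C)
First 24 bases: CCGTTTCCGCAAGTGCTATAATAC → Tm = 70°C (≥ 68°C)
Since every base adds ≥2°C, Tm only increases with n, so the threshold is first crossed at n = 24.

n = 24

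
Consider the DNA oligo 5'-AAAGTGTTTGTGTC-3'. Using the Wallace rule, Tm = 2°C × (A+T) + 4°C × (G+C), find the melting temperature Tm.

38°C

Scanning the sequence gives G=4, T=6, A=3, C=1.
So N_AT = 9 and N_GC = 5.
Tm = 4·5 + 2·9 = 20 + 18 = 38°C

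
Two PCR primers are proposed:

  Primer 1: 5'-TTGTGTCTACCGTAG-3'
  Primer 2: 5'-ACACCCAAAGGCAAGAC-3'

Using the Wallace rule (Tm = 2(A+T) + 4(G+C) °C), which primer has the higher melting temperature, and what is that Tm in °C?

Primer 2, 52°C

Primer 1: A+T=8, G+C=7 → Tm = 2(8)+4(7) = 44°C
Primer 2: A+T=8, G+C=9 → Tm = 2(8)+4(9) = 52°C
44°C vs 52°C → primer 2 is higher.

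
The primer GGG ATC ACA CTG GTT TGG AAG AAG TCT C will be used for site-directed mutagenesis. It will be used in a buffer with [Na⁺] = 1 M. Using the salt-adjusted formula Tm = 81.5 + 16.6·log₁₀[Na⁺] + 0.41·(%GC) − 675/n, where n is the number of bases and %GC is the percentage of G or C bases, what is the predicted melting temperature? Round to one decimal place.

77.9°C

Length n = 28. Scanning the sequence gives T=7, G=9, A=7, C=5.
G+C = 14, so %GC = 14/28 × 100 = 50%
Salt term: 16.6 × (0) = 0
GC term: 0.41 × 50 = 20.5; length term: −675/28 = −24.107
Tm = 81.5 + (0) + 20.5 − 24.107 = 77.893 → 77.9°C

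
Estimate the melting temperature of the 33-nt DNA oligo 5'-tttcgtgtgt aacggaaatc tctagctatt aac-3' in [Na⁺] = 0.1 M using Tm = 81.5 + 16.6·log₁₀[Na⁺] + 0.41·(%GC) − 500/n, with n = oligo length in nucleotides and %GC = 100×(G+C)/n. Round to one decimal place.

64.7°C

Length n = 33. G=6, C=6, T=12, A=9
G+C = 12, so %GC = 12/33 × 100 = 36.364%
Salt term: 16.6 × (-1) = -16.6
GC term: 0.41 × 36.364 = 14.909; length term: −500/33 = −15.152
Tm = 81.5 + (-16.6) + 14.909 − 15.152 = 64.657 → 64.7°C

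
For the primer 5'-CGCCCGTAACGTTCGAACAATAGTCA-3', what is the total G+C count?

13

Base counts: T=5, G=5, C=8, A=8
Total G or C: 5 + 8 = 13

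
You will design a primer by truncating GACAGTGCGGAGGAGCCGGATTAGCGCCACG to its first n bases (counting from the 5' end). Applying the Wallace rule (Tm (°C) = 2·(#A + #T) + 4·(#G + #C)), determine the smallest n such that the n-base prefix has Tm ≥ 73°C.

First 22 bases: GACAGTGCGGAGGAGCCGGATT → Tm = 72°C (< 73°C)
First 23 bases: GACAGTGCGGAGGAGCCGGATTA → Tm = 74°C (≥ 73°C)
Each additional base adds 2°C (A/T) or 4°C (G/C), so Tm is non-decreasing in n; n = 23 is the first length to reach 73°C.

n = 23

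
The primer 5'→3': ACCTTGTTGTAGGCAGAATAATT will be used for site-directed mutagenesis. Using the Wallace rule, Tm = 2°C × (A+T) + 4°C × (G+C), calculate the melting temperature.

62°C

Counting bases: T=8, G=5, A=7, C=3
A+T = 15, G+C = 8
Tm = 4·8 + 2·15 = 32 + 30 = 62°C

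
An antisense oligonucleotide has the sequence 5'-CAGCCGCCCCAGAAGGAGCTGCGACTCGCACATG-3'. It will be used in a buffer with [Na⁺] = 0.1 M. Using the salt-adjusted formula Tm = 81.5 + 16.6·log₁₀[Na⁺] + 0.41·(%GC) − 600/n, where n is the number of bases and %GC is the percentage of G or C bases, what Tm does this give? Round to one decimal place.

75.0°C

Length n = 34. Scanning the sequence gives T=3, C=13, A=8, G=10.
G+C = 23, so %GC = 23/34 × 100 = 67.647%
Salt term: 16.6 × (-1) = -16.6
GC term: 0.41 × 67.647 = 27.735; length term: −600/34 = −17.647
Tm = 81.5 + (-16.6) + 27.735 − 17.647 = 74.988 → 75.0°C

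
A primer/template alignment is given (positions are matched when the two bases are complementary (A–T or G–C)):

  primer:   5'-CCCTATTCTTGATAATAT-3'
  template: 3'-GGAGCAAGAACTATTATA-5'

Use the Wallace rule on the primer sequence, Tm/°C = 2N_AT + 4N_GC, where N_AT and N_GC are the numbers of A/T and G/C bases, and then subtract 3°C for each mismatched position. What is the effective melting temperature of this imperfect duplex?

Primer base counts: A=5, T=8, G=1, C=4 → A+T=13, G+C=5
Perfect-match Tm = 2(13) + 4(5) = 26 + 20 = 46°C
Mismatches (positions where the bases are not complementary): 3 (at positions 3, 4, 5)
Effective Tm = 46 − 3×3 = 46 − 9 = 37°C

37°C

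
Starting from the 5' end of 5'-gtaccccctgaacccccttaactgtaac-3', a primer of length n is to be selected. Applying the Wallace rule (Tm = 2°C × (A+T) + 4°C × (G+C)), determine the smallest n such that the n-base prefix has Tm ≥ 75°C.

First 23 bases: GTACCCCCTGAACCCCCTTAACT → Tm = 72°C (< 75°C)
First 24 bases: GTACCCCCTGAACCCCCTTAACTG → Tm = 76°C (≥ 75°C)
Since every base adds ≥2°C, Tm only increases with n, so the threshold is first crossed at n = 24.

n = 24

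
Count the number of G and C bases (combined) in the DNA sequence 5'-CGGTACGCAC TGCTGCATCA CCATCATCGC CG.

Scanning the sequence gives A=6, C=13, G=7, T=6.
G+C = 7 + 13 = 20

20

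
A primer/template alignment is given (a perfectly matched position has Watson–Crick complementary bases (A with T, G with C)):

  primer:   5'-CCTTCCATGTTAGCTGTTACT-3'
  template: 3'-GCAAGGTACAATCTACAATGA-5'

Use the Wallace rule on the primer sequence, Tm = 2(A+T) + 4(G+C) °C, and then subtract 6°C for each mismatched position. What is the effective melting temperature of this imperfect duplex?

48°C

Primer base counts: A=3, T=9, G=3, C=6 → A+T=12, G+C=9
Perfect-match Tm = 2(12) + 4(9) = 24 + 36 = 60°C
Mismatches (positions where the bases are not complementary): 2 (at positions 2, 14)
Effective Tm = 60 − 2×6 = 60 − 12 = 48°C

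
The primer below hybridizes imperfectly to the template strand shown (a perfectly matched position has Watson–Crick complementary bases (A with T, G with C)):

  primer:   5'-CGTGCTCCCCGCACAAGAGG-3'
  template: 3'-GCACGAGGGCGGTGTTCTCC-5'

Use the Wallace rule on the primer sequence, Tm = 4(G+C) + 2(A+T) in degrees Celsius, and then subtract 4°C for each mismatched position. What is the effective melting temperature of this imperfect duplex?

60°C

Primer base counts: A=4, T=2, G=6, C=8 → A+T=6, G+C=14
Perfect-match Tm = 2(6) + 4(14) = 12 + 56 = 68°C
Mismatches (positions where the bases are not complementary): 2 (at positions 10, 11)
Effective Tm = 68 − 2×4 = 68 − 8 = 60°C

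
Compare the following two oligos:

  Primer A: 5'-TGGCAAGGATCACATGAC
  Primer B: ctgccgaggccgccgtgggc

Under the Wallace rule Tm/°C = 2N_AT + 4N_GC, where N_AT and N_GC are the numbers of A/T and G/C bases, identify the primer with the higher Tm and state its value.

Primer B, 74°C

Primer A: A+T=9, G+C=9 → Tm = 2(9)+4(9) = 54°C
Primer B: A+T=3, G+C=17 → Tm = 2(3)+4(17) = 74°C
54°C vs 74°C → primer B is higher.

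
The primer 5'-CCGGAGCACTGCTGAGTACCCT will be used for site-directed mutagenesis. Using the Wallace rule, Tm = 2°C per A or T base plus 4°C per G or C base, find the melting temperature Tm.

G=6, A=4, T=4, C=8
So N_AT = 8 and N_GC = 14.
Tm = 2×8 + 4×14 = 72°C

72°C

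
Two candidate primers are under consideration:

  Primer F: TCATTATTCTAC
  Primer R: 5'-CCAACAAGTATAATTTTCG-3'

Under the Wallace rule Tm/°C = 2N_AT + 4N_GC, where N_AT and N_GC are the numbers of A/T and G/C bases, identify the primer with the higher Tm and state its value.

Primer F: A+T=9, G+C=3 → Tm = 2(9)+4(3) = 30°C
Primer R: A+T=13, G+C=6 → Tm = 2(13)+4(6) = 50°C
30°C vs 50°C → primer R is higher.

Primer R, 50°C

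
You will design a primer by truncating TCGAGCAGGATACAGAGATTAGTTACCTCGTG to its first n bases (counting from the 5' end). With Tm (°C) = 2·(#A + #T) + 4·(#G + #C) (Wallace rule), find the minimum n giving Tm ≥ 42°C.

n = 14

First 13 bases: TCGAGCAGGATAC → Tm = 40°C (< 42°C)
First 14 bases: TCGAGCAGGATACA → Tm = 42°C (≥ 42°C)
Since every base adds ≥2°C, Tm only increases with n, so the threshold is first crossed at n = 14.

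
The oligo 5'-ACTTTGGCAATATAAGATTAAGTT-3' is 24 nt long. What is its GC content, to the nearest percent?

25%

Counting bases: C=2, G=4, A=9, T=9
G+C = 4 + 2 = 6 out of 24 bases
%GC = 6/24 × 100 = 25% ≈ 25%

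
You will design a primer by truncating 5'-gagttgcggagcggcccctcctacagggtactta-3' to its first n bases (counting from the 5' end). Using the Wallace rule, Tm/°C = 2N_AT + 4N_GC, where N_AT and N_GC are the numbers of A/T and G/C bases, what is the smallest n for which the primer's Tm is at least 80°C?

n = 24

First 23 bases: GAGTTGCGGAGCGGCCCCTCCTA → Tm = 78°C (< 80°C)
First 24 bases: GAGTTGCGGAGCGGCCCCTCCTAC → Tm = 82°C (≥ 80°C)
Each additional base adds 2°C (A/T) or 4°C (G/C), so Tm is non-decreasing in n; n = 24 is the first length to reach 80°C.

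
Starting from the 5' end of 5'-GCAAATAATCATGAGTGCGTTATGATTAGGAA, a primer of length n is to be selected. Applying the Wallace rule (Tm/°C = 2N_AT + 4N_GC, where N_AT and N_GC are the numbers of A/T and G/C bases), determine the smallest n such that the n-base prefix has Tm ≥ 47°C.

n = 18

First 17 bases: GCAAATAATCATGAGTG → Tm = 46°C (< 47°C)
First 18 bases: GCAAATAATCATGAGTGC → Tm = 50°C (≥ 47°C)
Since every base adds ≥2°C, Tm only increases with n, so the threshold is first crossed at n = 18.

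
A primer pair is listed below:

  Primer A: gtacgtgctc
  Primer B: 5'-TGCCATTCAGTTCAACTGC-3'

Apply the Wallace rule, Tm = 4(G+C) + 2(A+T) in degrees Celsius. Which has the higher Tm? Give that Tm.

Primer A: A+T=4, G+C=6 → Tm = 2(4)+4(6) = 32°C
Primer B: A+T=10, G+C=9 → Tm = 2(10)+4(9) = 56°C
32°C vs 56°C → primer B is higher.

Primer B, 56°C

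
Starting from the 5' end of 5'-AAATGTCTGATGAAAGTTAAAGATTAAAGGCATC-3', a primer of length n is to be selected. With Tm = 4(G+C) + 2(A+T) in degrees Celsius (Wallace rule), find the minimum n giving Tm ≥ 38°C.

n = 15

First 14 bases: AAATGTCTGATGAA → Tm = 36°C (< 38°C)
First 15 bases: AAATGTCTGATGAAA → Tm = 38°C (≥ 38°C)
Since every base adds ≥2°C, Tm only increases with n, so the threshold is first crossed at n = 15.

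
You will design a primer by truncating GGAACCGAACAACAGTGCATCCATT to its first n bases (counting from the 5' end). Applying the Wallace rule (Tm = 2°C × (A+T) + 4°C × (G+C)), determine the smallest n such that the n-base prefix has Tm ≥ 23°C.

First 6 bases: GGAACC → Tm = 20°C (< 23°C)
First 7 bases: GGAACCG → Tm = 24°C (≥ 23°C)
Each additional base adds 2°C (A/T) or 4°C (G/C), so Tm is non-decreasing in n; n = 7 is the first length to reach 23°C.

n = 7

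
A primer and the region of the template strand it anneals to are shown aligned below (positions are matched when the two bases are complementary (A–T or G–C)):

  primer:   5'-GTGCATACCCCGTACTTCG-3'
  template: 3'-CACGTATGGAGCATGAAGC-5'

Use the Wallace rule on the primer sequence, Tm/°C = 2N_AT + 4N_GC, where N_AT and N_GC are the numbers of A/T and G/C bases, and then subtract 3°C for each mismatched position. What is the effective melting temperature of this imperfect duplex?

Primer base counts: A=3, T=5, G=4, C=7 → A+T=8, G+C=11
Perfect-match Tm = 2(8) + 4(11) = 16 + 44 = 60°C
Mismatches (positions where the bases are not complementary): 1 (at position 10)
Effective Tm = 60 − 1×3 = 60 − 3 = 57°C

57°C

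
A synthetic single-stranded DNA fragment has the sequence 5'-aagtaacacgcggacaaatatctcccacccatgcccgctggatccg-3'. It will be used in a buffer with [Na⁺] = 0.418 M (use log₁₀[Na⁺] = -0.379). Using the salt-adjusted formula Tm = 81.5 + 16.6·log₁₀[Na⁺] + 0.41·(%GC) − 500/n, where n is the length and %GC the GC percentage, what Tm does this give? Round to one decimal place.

87.5°C

Length n = 46. Base counts: A=13, C=17, G=9, T=7
G+C = 26, so %GC = 26/46 × 100 = 56.522%
Salt term: 16.6 × (-0.379) = -6.291
GC term: 0.41 × 56.522 = 23.174; length term: −500/46 = −10.87
Tm = 81.5 + (-6.291) + 23.174 − 10.87 = 87.513 → 87.5°C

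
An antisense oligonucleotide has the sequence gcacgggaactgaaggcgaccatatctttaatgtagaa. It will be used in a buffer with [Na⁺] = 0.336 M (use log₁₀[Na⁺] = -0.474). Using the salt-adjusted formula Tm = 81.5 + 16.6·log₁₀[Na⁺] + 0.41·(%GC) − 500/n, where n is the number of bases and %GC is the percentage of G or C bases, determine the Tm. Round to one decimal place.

Length n = 38. G=10, T=8, A=13, C=7
G+C = 17, so %GC = 17/38 × 100 = 44.737%
Salt term: 16.6 × (-0.474) = -7.868
GC term: 0.41 × 44.737 = 18.342; length term: −500/38 = −13.158
Tm = 81.5 + (-7.868) + 18.342 − 13.158 = 78.816 → 78.8°C

78.8°C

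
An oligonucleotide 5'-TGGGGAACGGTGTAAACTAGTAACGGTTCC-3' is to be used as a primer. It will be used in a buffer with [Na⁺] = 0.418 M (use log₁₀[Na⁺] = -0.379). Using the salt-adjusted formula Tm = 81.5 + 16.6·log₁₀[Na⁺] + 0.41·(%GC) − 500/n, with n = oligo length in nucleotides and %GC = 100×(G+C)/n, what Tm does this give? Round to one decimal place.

79.0°C

Length n = 30. A=8, C=5, G=10, T=7
G+C = 15, so %GC = 15/30 × 100 = 50%
Salt term: 16.6 × (-0.379) = -6.291
GC term: 0.41 × 50 = 20.5; length term: −500/30 = −16.667
Tm = 81.5 + (-6.291) + 20.5 − 16.667 = 79.042 → 79.0°C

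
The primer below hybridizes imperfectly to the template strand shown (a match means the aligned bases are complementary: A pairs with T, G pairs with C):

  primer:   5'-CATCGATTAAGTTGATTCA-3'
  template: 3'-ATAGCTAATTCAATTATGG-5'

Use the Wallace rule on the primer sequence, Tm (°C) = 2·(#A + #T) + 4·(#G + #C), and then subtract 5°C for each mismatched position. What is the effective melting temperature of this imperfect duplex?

30°C

Primer base counts: A=6, T=7, G=3, C=3 → A+T=13, G+C=6
Perfect-match Tm = 2(13) + 4(6) = 26 + 24 = 50°C
Mismatches (positions where the bases are not complementary): 4 (at positions 1, 14, 17, 19)
Effective Tm = 50 − 4×5 = 50 − 20 = 30°C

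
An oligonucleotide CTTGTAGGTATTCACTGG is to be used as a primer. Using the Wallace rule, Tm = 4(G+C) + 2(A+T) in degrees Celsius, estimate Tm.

52°C

Scanning the sequence gives T=7, C=3, G=5, A=3.
So N_AT = 10 and N_GC = 8.
Tm = 2×10 + 4×8 = 52°C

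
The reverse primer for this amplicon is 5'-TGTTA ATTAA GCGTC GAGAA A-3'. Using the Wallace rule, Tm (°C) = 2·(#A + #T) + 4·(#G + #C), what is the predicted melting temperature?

56°C

Counting bases: A=8, G=5, C=2, T=6
AT pairs contribute 14, GC pairs contribute 7.
Tm = 2×14 + 4×7 = 56°C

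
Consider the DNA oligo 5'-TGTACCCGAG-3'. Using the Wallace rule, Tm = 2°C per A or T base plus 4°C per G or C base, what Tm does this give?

32°C

Counting bases: A=2, T=2, C=3, G=3
So N_AT = 4 and N_GC = 6.
Tm = 2×4 + 4×6 = 32°C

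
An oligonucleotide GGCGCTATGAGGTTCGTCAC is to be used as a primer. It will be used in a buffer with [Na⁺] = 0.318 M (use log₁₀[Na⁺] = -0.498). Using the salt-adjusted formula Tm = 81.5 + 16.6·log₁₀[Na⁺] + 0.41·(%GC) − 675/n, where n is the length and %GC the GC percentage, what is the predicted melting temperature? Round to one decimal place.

Length n = 20. Counting bases: G=7, C=5, T=5, A=3
G+C = 12, so %GC = 12/20 × 100 = 60%
Salt term: 16.6 × (-0.498) = -8.267
GC term: 0.41 × 60 = 24.6; length term: −675/20 = −33.75
Tm = 81.5 + (-8.267) + 24.6 − 33.75 = 64.083 → 64.1°C

64.1°C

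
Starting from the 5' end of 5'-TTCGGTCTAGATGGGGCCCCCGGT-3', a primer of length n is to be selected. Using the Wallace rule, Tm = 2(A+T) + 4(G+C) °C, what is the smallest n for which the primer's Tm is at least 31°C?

First 10 bases: TTCGGTCTAG → Tm = 30°C (< 31°C)
First 11 bases: TTCGGTCTAGA → Tm = 32°C (≥ 31°C)
Since every base adds ≥2°C, Tm only increases with n, so the threshold is first crossed at n = 11.

n = 11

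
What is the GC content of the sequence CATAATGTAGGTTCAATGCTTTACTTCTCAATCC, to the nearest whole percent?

35%

Base counts: A=9, G=4, T=13, C=8
G+C = 4 + 8 = 12 out of 34 bases
%GC = 12/34 × 100 = 35.29% ≈ 35%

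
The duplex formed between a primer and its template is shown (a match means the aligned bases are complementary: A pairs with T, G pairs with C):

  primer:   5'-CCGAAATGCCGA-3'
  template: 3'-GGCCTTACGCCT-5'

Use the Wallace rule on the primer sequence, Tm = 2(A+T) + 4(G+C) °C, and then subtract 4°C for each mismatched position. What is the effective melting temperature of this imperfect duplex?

Primer base counts: A=4, T=1, G=3, C=4 → A+T=5, G+C=7
Perfect-match Tm = 2(5) + 4(7) = 10 + 28 = 38°C
Mismatches (positions where the bases are not complementary): 2 (at positions 4, 10)
Effective Tm = 38 − 2×4 = 38 − 8 = 30°C

30°C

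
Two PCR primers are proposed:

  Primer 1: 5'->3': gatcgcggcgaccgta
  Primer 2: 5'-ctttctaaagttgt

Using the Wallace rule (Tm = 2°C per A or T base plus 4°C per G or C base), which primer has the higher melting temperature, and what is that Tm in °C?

Primer 1, 54°C

Primer 1: A+T=5, G+C=11 → Tm = 2(5)+4(11) = 54°C
Primer 2: A+T=10, G+C=4 → Tm = 2(10)+4(4) = 36°C
54°C vs 36°C → primer 1 is higher.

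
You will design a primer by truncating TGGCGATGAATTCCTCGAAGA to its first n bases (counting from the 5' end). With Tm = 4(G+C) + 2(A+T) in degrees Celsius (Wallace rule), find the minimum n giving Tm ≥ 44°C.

First 14 bases: TGGCGATGAATTCC → Tm = 42°C (< 44°C)
First 15 bases: TGGCGATGAATTCCT → Tm = 44°C (≥ 44°C)
Since every base adds ≥2°C, Tm only increases with n, so the threshold is first crossed at n = 15.

n = 15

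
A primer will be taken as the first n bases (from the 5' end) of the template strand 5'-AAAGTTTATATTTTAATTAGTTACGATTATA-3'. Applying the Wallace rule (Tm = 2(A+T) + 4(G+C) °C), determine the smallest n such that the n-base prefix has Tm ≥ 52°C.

First 23 bases: AAAGTTTATATTTTAATTAGTTA → Tm = 50°C (< 52°C)
First 24 bases: AAAGTTTATATTTTAATTAGTTAC → Tm = 54°C (≥ 52°C)
Each additional base adds 2°C (A/T) or 4°C (G/C), so Tm is non-decreasing in n; n = 24 is the first length to reach 52°C.

n = 24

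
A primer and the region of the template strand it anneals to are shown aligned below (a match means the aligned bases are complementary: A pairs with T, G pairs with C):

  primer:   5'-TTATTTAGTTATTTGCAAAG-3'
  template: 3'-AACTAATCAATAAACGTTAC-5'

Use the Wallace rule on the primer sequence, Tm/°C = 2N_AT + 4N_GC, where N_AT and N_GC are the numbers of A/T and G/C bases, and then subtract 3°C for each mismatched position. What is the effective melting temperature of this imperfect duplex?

Primer base counts: A=6, T=10, G=3, C=1 → A+T=16, G+C=4
Perfect-match Tm = 2(16) + 4(4) = 32 + 16 = 48°C
Mismatches (positions where the bases are not complementary): 3 (at positions 3, 4, 19)
Effective Tm = 48 − 3×3 = 48 − 9 = 39°C

39°C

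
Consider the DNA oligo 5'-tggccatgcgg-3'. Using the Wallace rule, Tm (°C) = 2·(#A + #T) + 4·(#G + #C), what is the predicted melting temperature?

38°C

Base counts: T=2, G=5, A=1, C=3
So N_AT = 3 and N_GC = 8.
Tm = 2×3 + 4×8 = 38°C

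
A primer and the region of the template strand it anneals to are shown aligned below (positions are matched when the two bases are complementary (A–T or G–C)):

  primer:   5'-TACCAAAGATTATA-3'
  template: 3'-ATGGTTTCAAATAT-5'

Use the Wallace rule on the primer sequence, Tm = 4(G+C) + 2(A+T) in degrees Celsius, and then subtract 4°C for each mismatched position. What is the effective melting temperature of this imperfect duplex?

Primer base counts: A=7, T=4, G=1, C=2 → A+T=11, G+C=3
Perfect-match Tm = 2(11) + 4(3) = 22 + 12 = 34°C
Mismatches (positions where the bases are not complementary): 1 (at position 9)
Effective Tm = 34 − 1×4 = 34 − 4 = 30°C

30°C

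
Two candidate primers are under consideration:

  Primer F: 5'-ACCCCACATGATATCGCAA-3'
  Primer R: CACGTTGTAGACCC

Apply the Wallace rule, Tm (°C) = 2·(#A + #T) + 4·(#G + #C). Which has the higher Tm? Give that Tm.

Primer F, 56°C

Primer F: A+T=10, G+C=9 → Tm = 2(10)+4(9) = 56°C
Primer R: A+T=6, G+C=8 → Tm = 2(6)+4(8) = 44°C
56°C vs 44°C → primer F is higher.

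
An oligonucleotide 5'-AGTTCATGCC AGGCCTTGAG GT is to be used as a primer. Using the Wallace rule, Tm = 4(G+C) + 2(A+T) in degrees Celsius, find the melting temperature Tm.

Scanning the sequence gives T=6, G=7, C=5, A=4.
A+T = 10, G+C = 12
Tm = 4·12 + 2·10 = 48 + 20 = 68°C

68°C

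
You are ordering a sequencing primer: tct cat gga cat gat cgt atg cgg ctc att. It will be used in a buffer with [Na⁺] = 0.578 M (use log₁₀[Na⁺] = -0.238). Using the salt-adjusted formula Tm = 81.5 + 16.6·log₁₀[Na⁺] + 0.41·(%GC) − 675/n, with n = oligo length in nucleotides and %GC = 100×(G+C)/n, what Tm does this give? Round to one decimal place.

Length n = 30. C=7, G=7, A=6, T=10
G+C = 14, so %GC = 14/30 × 100 = 46.667%
Salt term: 16.6 × (-0.238) = -3.951
GC term: 0.41 × 46.667 = 19.133; length term: −675/30 = −22.5
Tm = 81.5 + (-3.951) + 19.133 − 22.5 = 74.182 → 74.2°C

74.2°C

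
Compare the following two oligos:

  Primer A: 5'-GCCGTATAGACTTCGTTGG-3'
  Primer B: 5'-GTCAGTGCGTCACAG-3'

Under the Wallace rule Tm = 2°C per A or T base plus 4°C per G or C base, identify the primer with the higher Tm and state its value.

Primer A: A+T=9, G+C=10 → Tm = 2(9)+4(10) = 58°C
Primer B: A+T=6, G+C=9 → Tm = 2(6)+4(9) = 48°C
58°C vs 48°C → primer A is higher.

Primer A, 58°C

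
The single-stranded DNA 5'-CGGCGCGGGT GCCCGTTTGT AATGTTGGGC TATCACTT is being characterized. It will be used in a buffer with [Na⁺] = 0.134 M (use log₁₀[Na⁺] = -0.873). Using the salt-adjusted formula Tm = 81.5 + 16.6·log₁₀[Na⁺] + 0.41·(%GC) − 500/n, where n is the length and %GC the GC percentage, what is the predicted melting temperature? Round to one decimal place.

77.6°C

Length n = 38. Scanning the sequence gives A=4, C=9, G=13, T=12.
G+C = 22, so %GC = 22/38 × 100 = 57.895%
Salt term: 16.6 × (-0.873) = -14.492
GC term: 0.41 × 57.895 = 23.737; length term: −500/38 = −13.158
Tm = 81.5 + (-14.492) + 23.737 − 13.158 = 77.587 → 77.6°C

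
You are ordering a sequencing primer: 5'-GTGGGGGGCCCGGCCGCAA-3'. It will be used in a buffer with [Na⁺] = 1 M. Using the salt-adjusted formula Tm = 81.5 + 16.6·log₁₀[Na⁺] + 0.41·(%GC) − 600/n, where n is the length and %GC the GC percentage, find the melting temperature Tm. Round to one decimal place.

Length n = 19. Counting bases: A=2, T=1, G=10, C=6
G+C = 16, so %GC = 16/19 × 100 = 84.211%
Salt term: 16.6 × (0) = 0
GC term: 0.41 × 84.211 = 34.527; length term: −600/19 = −31.579
Tm = 81.5 + (0) + 34.527 − 31.579 = 84.448 → 84.4°C

84.4°C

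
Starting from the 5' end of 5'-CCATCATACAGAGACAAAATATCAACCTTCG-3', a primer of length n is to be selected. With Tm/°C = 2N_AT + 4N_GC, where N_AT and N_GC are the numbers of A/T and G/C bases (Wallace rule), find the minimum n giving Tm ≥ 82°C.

n = 30

First 29 bases: CCATCATACAGAGACAAAATATCAACCTT → Tm = 78°C (< 82°C)
First 30 bases: CCATCATACAGAGACAAAATATCAACCTTC → Tm = 82°C (≥ 82°C)
Each additional base adds 2°C (A/T) or 4°C (G/C), so Tm is non-decreasing in n; n = 30 is the first length to reach 82°C.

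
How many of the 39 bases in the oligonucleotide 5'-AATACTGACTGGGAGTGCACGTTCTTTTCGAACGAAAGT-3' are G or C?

Counting bases: G=10, C=7, A=11, T=11
G+C = 10 + 7 = 17

17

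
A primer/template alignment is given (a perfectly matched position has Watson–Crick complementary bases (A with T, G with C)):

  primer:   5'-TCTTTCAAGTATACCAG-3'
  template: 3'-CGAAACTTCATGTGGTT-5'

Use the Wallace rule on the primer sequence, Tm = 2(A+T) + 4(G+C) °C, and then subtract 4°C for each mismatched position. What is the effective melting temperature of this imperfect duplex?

30°C

Primer base counts: A=5, T=6, G=2, C=4 → A+T=11, G+C=6
Perfect-match Tm = 2(11) + 4(6) = 22 + 24 = 46°C
Mismatches (positions where the bases are not complementary): 4 (at positions 1, 6, 12, 17)
Effective Tm = 46 − 4×4 = 46 − 16 = 30°C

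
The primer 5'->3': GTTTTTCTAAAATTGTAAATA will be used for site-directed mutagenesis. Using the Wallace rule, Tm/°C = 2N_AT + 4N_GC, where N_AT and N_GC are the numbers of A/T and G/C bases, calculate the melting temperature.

G=2, A=8, T=10, C=1
AT pairs contribute 18, GC pairs contribute 3.
Tm = 4·3 + 2·18 = 12 + 36 = 48°C

48°C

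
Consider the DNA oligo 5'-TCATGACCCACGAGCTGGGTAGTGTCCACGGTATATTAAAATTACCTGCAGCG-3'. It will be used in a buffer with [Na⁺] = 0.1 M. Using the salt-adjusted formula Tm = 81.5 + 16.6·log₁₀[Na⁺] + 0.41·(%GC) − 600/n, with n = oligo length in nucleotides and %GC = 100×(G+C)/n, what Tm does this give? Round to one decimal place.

Length n = 53. T=13, G=13, C=13, A=14
G+C = 26, so %GC = 26/53 × 100 = 49.057%
Salt term: 16.6 × (-1) = -16.6
GC term: 0.41 × 49.057 = 20.113; length term: −600/53 = −11.321
Tm = 81.5 + (-16.6) + 20.113 − 11.321 = 73.692 → 73.7°C

73.7°C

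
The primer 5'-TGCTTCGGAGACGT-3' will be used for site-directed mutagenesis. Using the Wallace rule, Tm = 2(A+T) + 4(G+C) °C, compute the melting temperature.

44°C

Base counts: G=5, T=4, A=2, C=3
AT pairs contribute 6, GC pairs contribute 8.
Tm = 2×6 + 4×8 = 44°C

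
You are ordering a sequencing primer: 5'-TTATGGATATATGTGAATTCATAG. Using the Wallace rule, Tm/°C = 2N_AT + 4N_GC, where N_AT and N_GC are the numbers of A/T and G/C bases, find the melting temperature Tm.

T=10, G=5, A=8, C=1
AT pairs contribute 18, GC pairs contribute 6.
Tm = 2×18 + 4×6 = 60°C

60°C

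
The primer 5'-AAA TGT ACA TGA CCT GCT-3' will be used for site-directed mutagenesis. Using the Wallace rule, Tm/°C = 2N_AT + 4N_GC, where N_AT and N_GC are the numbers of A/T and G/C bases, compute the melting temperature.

Base counts: A=6, G=3, C=4, T=5
So N_AT = 11 and N_GC = 7.
Tm = 2×11 + 4×7 = 50°C

50°C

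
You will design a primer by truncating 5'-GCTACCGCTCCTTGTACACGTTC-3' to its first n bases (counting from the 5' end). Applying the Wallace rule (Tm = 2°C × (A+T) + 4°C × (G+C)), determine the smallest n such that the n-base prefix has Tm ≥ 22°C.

n = 7

First 6 bases: GCTACC → Tm = 20°C (< 22°C)
First 7 bases: GCTACCG → Tm = 24°C (≥ 22°C)
Each additional base adds 2°C (A/T) or 4°C (G/C), so Tm is non-decreasing in n; n = 7 is the first length to reach 22°C.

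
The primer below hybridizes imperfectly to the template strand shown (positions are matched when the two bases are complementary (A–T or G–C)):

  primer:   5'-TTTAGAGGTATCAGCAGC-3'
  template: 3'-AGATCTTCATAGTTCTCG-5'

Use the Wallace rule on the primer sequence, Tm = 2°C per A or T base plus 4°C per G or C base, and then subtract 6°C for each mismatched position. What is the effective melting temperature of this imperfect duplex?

Primer base counts: A=5, T=5, G=5, C=3 → A+T=10, G+C=8
Perfect-match Tm = 2(10) + 4(8) = 20 + 32 = 52°C
Mismatches (positions where the bases are not complementary): 4 (at positions 2, 7, 14, 15)
Effective Tm = 52 − 4×6 = 52 − 24 = 28°C

28°C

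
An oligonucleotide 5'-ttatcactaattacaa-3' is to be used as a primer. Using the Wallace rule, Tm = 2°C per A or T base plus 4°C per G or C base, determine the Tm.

38°C

Base counts: C=3, A=7, T=6, G=0
A+T = 13, G+C = 3
Tm = 4·3 + 2·13 = 12 + 26 = 38°C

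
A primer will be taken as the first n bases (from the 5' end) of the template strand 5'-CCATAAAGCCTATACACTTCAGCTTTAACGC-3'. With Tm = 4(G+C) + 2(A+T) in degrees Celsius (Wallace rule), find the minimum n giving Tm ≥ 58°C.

First 20 bases: CCATAAAGCCTATACACTTC → Tm = 56°C (< 58°C)
First 21 bases: CCATAAAGCCTATACACTTCA → Tm = 58°C (≥ 58°C)
Each additional base adds 2°C (A/T) or 4°C (G/C), so Tm is non-decreasing in n; n = 21 is the first length to reach 58°C.

n = 21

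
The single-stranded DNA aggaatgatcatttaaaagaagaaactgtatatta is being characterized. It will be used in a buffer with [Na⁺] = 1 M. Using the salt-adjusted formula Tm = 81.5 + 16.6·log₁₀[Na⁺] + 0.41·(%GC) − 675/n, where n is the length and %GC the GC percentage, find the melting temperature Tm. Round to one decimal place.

71.6°C

Length n = 35. Scanning the sequence gives C=2, T=10, G=6, A=17.
G+C = 8, so %GC = 8/35 × 100 = 22.857%
Salt term: 16.6 × (0) = 0
GC term: 0.41 × 22.857 = 9.371; length term: −675/35 = −19.286
Tm = 81.5 + (0) + 9.371 − 19.286 = 71.585 → 71.6°C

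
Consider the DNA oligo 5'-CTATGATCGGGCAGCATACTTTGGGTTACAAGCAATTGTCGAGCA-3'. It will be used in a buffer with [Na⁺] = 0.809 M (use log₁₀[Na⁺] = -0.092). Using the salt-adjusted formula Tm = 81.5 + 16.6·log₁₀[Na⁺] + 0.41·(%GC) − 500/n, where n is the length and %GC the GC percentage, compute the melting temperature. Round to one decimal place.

88.0°C

Length n = 45. Base counts: C=9, T=12, G=12, A=12
G+C = 21, so %GC = 21/45 × 100 = 46.667%
Salt term: 16.6 × (-0.092) = -1.527
GC term: 0.41 × 46.667 = 19.133; length term: −500/45 = −11.111
Tm = 81.5 + (-1.527) + 19.133 − 11.111 = 87.995 → 88.0°C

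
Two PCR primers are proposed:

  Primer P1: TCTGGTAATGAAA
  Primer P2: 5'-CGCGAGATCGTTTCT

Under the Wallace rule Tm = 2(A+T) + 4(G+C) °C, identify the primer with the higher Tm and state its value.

Primer P1: A+T=9, G+C=4 → Tm = 2(9)+4(4) = 34°C
Primer P2: A+T=7, G+C=8 → Tm = 2(7)+4(8) = 46°C
34°C vs 46°C → primer P2 is higher.

Primer P2, 46°C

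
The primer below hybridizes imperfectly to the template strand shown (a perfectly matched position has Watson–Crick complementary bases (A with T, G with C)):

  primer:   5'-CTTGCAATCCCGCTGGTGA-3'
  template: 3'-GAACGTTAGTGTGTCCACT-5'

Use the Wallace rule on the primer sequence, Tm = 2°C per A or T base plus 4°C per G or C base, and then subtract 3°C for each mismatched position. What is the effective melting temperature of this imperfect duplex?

51°C

Primer base counts: A=3, T=5, G=5, C=6 → A+T=8, G+C=11
Perfect-match Tm = 2(8) + 4(11) = 16 + 44 = 60°C
Mismatches (positions where the bases are not complementary): 3 (at positions 10, 12, 14)
Effective Tm = 60 − 3×3 = 60 − 9 = 51°C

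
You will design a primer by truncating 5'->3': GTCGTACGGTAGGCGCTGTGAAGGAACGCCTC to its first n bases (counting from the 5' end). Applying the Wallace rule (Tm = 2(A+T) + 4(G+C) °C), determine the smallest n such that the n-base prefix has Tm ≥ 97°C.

First 29 bases: GTCGTACGGTAGGCGCTGTGAAGGAACGC → Tm = 94°C (< 97°C)
First 30 bases: GTCGTACGGTAGGCGCTGTGAAGGAACGCC → Tm = 98°C (≥ 97°C)
Each additional base adds 2°C (A/T) or 4°C (G/C), so Tm is non-decreasing in n; n = 30 is the first length to reach 97°C.

n = 30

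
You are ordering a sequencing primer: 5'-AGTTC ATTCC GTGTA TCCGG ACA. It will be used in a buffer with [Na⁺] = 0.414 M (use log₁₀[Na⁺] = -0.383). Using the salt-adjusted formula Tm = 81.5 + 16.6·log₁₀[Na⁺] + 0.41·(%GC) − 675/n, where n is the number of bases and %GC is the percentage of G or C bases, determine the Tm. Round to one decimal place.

65.4°C

Length n = 23. Base counts: C=6, T=7, G=5, A=5
G+C = 11, so %GC = 11/23 × 100 = 47.826%
Salt term: 16.6 × (-0.383) = -6.358
GC term: 0.41 × 47.826 = 19.609; length term: −675/23 = −29.348
Tm = 81.5 + (-6.358) + 19.609 − 29.348 = 65.403 → 65.4°C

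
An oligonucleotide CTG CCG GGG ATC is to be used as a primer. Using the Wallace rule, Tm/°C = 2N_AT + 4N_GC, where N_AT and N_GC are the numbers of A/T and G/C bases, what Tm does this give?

42°C

Counting bases: C=4, G=5, A=1, T=2
So N_AT = 3 and N_GC = 9.
Tm = 4·9 + 2·3 = 36 + 6 = 42°C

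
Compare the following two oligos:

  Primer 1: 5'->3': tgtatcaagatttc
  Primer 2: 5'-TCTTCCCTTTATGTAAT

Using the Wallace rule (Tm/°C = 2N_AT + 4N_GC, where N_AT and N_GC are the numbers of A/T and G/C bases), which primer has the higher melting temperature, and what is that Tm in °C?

Primer 1: A+T=10, G+C=4 → Tm = 2(10)+4(4) = 36°C
Primer 2: A+T=12, G+C=5 → Tm = 2(12)+4(5) = 44°C
36°C vs 44°C → primer 2 is higher.

Primer 2, 44°C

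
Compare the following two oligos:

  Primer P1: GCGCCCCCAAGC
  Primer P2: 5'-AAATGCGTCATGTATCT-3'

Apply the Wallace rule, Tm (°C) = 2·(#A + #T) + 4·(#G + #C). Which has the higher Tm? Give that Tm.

Primer P1: A+T=2, G+C=10 → Tm = 2(2)+4(10) = 44°C
Primer P2: A+T=11, G+C=6 → Tm = 2(11)+4(6) = 46°C
44°C vs 46°C → primer P2 is higher.

Primer P2, 46°C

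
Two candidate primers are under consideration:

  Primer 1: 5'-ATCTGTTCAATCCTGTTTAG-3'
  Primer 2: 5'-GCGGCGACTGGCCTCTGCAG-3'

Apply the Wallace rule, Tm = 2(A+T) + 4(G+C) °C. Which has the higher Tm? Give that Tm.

Primer 1: A+T=13, G+C=7 → Tm = 2(13)+4(7) = 54°C
Primer 2: A+T=5, G+C=15 → Tm = 2(5)+4(15) = 70°C
54°C vs 70°C → primer 2 is higher.

Primer 2, 70°C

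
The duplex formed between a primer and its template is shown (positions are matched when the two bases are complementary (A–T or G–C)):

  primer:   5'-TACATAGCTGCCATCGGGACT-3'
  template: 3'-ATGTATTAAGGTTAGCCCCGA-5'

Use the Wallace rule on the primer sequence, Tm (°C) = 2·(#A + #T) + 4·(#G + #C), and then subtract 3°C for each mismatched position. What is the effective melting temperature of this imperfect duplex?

Primer base counts: A=5, T=5, G=5, C=6 → A+T=10, G+C=11
Perfect-match Tm = 2(10) + 4(11) = 20 + 44 = 64°C
Mismatches (positions where the bases are not complementary): 5 (at positions 7, 8, 10, 12, 19)
Effective Tm = 64 − 5×3 = 64 − 15 = 49°C

49°C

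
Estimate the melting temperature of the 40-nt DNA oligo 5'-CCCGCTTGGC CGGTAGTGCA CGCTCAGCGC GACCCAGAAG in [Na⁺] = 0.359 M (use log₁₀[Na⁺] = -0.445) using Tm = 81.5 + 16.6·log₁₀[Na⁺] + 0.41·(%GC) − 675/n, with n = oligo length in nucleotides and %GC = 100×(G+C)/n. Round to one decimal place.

85.9°C

Length n = 40. Base counts: T=5, G=13, C=15, A=7
G+C = 28, so %GC = 28/40 × 100 = 70%
Salt term: 16.6 × (-0.445) = -7.387
GC term: 0.41 × 70 = 28.7; length term: −675/40 = −16.875
Tm = 81.5 + (-7.387) + 28.7 − 16.875 = 85.938 → 85.9°C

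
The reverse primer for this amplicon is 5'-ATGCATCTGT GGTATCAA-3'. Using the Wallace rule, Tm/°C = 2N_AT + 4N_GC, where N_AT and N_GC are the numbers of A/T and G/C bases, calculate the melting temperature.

50°C

A=5, C=3, T=6, G=4
So N_AT = 11 and N_GC = 7.
Tm = 2×11 + 4×7 = 50°C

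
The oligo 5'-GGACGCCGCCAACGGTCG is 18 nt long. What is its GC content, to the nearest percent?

78%

Scanning the sequence gives G=7, A=3, C=7, T=1.
G+C = 7 + 7 = 14 out of 18 bases
%GC = 14/18 × 100 = 77.78% ≈ 78%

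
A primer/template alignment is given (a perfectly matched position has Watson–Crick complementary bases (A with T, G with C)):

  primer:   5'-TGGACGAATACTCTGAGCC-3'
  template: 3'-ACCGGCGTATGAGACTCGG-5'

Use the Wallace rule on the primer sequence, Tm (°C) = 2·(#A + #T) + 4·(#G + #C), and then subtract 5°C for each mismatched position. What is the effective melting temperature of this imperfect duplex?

48°C

Primer base counts: A=5, T=4, G=5, C=5 → A+T=9, G+C=10
Perfect-match Tm = 2(9) + 4(10) = 18 + 40 = 58°C
Mismatches (positions where the bases are not complementary): 2 (at positions 4, 7)
Effective Tm = 58 − 2×5 = 58 − 10 = 48°C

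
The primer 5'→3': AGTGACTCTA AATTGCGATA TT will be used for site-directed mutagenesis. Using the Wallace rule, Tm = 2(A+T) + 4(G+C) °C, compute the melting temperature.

Base counts: T=8, A=7, C=3, G=4
AT pairs contribute 15, GC pairs contribute 7.
Tm = 2×15 + 4×7 = 58°C

58°C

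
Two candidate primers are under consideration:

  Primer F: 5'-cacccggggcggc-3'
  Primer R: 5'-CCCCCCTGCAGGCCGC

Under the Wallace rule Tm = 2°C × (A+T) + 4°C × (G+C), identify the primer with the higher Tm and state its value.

Primer R, 60°C

Primer F: A+T=1, G+C=12 → Tm = 2(1)+4(12) = 50°C
Primer R: A+T=2, G+C=14 → Tm = 2(2)+4(14) = 60°C
50°C vs 60°C → primer R is higher.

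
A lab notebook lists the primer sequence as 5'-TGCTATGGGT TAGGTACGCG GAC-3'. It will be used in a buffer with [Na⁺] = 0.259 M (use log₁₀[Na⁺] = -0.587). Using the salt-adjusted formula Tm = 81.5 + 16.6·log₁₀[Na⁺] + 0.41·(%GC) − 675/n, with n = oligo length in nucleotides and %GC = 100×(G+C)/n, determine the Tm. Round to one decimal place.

65.6°C

Length n = 23. Counting bases: A=4, T=6, C=4, G=9
G+C = 13, so %GC = 13/23 × 100 = 56.522%
Salt term: 16.6 × (-0.587) = -9.744
GC term: 0.41 × 56.522 = 23.174; length term: −675/23 = −29.348
Tm = 81.5 + (-9.744) + 23.174 − 29.348 = 65.582 → 65.6°C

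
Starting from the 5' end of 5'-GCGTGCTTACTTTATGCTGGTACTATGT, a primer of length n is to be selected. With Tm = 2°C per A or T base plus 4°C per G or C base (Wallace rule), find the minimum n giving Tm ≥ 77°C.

n = 27

First 26 bases: GCGTGCTTACTTTATGCTGGTACTAT → Tm = 74°C (< 77°C)
First 27 bases: GCGTGCTTACTTTATGCTGGTACTATG → Tm = 78°C (≥ 77°C)
Each additional base adds 2°C (A/T) or 4°C (G/C), so Tm is non-decreasing in n; n = 27 is the first length to reach 77°C.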